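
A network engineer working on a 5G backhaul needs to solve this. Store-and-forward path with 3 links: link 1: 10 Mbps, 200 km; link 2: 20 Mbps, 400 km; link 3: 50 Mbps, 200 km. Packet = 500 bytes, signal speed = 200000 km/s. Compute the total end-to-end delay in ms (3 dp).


Packet = 500 bytes = 4000 bits. Store-and-forward: sum (t_trans + t_prop) per link.
Link 1: t_trans = 4000/(10*10^6) s = 0.4000 ms; t_prop = 200/200000 s = 1.0000 ms; subtotal = 1.4000 ms
Link 2: t_trans = 4000/(20*10^6) s = 0.2000 ms; t_prop = 400/200000 s = 2.0000 ms; subtotal = 2.2000 ms
Link 3: t_trans = 4000/(50*10^6) s = 0.0800 ms; t_prop = 200/200000 s = 1.0000 ms; subtotal = 1.0800 ms
End-to-end = 1.4000 + 2.2000 + 1.0800 = 4.6800 ms -> 4.680 ms (3 dp)

4.680


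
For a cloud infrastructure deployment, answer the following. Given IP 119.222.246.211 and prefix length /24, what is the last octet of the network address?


Given: IP = 119.222.246.211, prefix = /24
Subnet mask = 255.255.255.0
Last octet of IP: 211
Last octet of mask: 0
Network last octet = 211 AND 0 = 0

0


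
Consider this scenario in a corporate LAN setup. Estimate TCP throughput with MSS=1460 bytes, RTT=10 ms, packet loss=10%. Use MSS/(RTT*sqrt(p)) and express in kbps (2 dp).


Given: MSS = 1460 bytes, RTT = 10 ms, loss = 10%
RTT in seconds = 10 / 1000 = 0.01
Loss rate = 10% = 0.1
sqrt(loss) = sqrt(0.1) = 0.316227766017
Throughput (bytes/s) = 1460 / (0.01 * 0.316227766017) = 461692.5384
Throughput (kbps) = 461692.5384 * 8 / 1000 = 3693.540307 -> 3693.54 kbps (2 dp)

3693.54


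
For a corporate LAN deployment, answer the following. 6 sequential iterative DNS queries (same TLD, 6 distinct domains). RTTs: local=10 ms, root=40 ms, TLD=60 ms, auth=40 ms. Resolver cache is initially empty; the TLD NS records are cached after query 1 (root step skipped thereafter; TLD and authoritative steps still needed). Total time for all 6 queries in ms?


Lookup 1 (cold cache): local + root + TLD + auth = 10 + 40 + 60 + 40 = 150 ms
Lookups 2..6 (TLD NS cached -> skip root; new domain -> still ask TLD and auth): local + TLD + auth = 10 + 60 + 40 = 110 ms each
Remaining 5 lookups: 5 * 110 = 550 ms
Total = 150 + 550 = 700 ms

700


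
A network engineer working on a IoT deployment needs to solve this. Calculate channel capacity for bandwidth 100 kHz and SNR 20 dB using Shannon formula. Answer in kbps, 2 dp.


Given: B = 100 kHz, SNR = 20 dB
SNR linear = 10^(20/10) = 100
1 + SNR = 101
log2(101) = 6.6582114828
C = 100 * 1000 * 6.6582114828 = 665821.1483 bps
C = 665.821148 kbps -> 665.82 kbps (2 dp)

665.82


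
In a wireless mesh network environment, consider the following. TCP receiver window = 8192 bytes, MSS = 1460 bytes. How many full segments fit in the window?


Given: RWND = 8192 bytes, MSS = 1460 bytes
Full segments = floor(RWND / MSS)
Full segments = floor(8192 / 1460)
Full segments = floor(5.611) = 5

5


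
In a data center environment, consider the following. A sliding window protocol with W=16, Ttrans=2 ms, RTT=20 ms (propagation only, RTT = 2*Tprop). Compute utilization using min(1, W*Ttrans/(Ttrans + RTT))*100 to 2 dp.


Given: W = 16, Ttrans = 2 ms, RTT = 20 ms (= 2 * Tprop, Tprop = 10 ms)
Cycle time = Ttrans + RTT = 2 + 20 = 22 ms (first packet sent until its ACK returns)
W * Ttrans = 16 * 2 = 32 ms of sending per cycle
W * Ttrans / (Ttrans + RTT) = 32 / 22 = 1.454545
U = min(1, 1.454545) = 1.000000
U% = 100.00%

100.00


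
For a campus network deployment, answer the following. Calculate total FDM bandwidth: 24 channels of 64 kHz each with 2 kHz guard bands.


Given: 24 channels, 64 kHz each, guard = 2 kHz
Channel bandwidth = 24 * 64 = 1536 kHz
Guard bands = 23 gaps * 2 kHz = 46 kHz
Total = 1536 + 46 = 1582 kHz

1582


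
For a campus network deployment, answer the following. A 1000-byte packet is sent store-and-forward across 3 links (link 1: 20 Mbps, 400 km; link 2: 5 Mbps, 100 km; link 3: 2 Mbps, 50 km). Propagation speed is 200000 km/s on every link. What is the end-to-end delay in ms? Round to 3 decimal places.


Packet = 1000 bytes = 8000 bits. Store-and-forward: sum (t_trans + t_prop) per link.
Link 1: t_trans = 8000/(20*10^6) s = 0.4000 ms; t_prop = 400/200000 s = 2.0000 ms; subtotal = 2.4000 ms
Link 2: t_trans = 8000/(5*10^6) s = 1.6000 ms; t_prop = 100/200000 s = 0.5000 ms; subtotal = 2.1000 ms
Link 3: t_trans = 8000/(2*10^6) s = 4.0000 ms; t_prop = 50/200000 s = 0.2500 ms; subtotal = 4.2500 ms
End-to-end = 2.4000 + 2.1000 + 4.2500 = 8.7500 ms -> 8.750 ms (3 dp)

8.750


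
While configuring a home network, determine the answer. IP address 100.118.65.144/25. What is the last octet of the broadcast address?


Given: IP = 100.118.65.144, prefix = /25
Host bits = 32 - 25 = 7
Network last octet = 144 AND mask = 128
Host part size = 2^7 - 1 = 127
Broadcast last octet = 128 OR 127 = 255

255


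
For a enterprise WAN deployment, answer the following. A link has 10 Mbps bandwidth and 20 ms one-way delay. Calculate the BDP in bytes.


Given: bandwidth = 10 Mbps, delay = 20 ms
BDP in bits = 10 * 10^6 * 20 / 1000
BDP in bits = 200000
BDP in bytes = 200000 / 8 = 25000

25000


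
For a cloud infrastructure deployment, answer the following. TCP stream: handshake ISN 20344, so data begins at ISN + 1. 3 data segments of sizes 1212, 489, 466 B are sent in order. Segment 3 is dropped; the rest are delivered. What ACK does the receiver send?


SYN uses sequence number 20344; first data byte = ISN + 1 = 20345.
Segment 1: SEQ = 20345, len = 1212 B, covers [20345, 21556]
Segment 2: SEQ = 21557, len = 489 B, covers [21557, 22045]
Segment 3: SEQ = 22046, len = 466 B, covers [22046, 22511] [LOST]
In-order data received: bytes [20345, 22045] (segments 1..2).
Segment 3 missing -> gap begins at byte 22046.
Cumulative ACK = next expected in-order byte = 20345 + 1212 + 489 = 22046

22046


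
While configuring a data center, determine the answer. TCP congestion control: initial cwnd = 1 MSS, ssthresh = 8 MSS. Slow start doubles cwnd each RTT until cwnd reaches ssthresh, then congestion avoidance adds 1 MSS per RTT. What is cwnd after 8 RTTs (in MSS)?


RTT 0: cwnd = 1 MSS (initial)
RTT 1: cwnd = 2 MSS (slow start, doubled)
RTT 2: cwnd = 4 MSS (slow start, doubled)
RTT 3: cwnd = 8 MSS (slow start, doubled)
RTT 4: cwnd = 9 MSS (congestion avoidance, +1)
RTT 5: cwnd = 10 MSS (congestion avoidance, +1)
RTT 6: cwnd = 11 MSS (congestion avoidance, +1)
RTT 7: cwnd = 12 MSS (congestion avoidance, +1)
RTT 8: cwnd = 13 MSS (congestion avoidance, +1)

13


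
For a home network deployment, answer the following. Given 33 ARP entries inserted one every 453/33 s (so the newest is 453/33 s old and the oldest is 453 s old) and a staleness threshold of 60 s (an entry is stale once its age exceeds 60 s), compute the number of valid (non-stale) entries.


Ages are k * 453/33 s for k = 1..33 (spacing = 13.7273 s).
Entry k is valid iff k * 453/33 <= 60 iff k <= 33 * 60 / 453 = 4.3709
n_valid = floor(4.3709) = 4
(n_stale = 33 - 4 = 29)

4


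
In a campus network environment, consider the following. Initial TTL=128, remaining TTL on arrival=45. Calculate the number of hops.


Given: initial TTL = 128, received TTL = 45
Hops = initial TTL - received TTL
Hops = 128 - 45 = 83

83


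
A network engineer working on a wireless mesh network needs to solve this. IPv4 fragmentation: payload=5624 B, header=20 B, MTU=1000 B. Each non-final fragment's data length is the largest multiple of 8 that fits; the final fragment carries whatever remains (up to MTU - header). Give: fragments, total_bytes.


Max data per non-final fragment = floor((MTU - header)/8)*8 = floor((1000 - 20)/8)*8 = floor(980/8)*8 = 976 B
Final fragment needs no 8-byte alignment: it can carry up to MTU - header = 980 B
Non-final fragments needed = ceil((payload - 980) / 976) = ceil(4644/976) = ceil(4.7582) = 5
Number of fragments = 5 + 1 = 6
Fragment sizes (data): 5 * 976 B + 744 B (last, 744 <= 980 OK)
Total bytes sent = payload + n_frags * header = 5624 + 6*20 = 5624 + 120 = 5744 B

6, 5744


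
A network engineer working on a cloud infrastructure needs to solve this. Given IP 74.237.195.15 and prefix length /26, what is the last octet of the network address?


Given: IP = 74.237.195.15, prefix = /26
Subnet mask = 255.255.255.192
Last octet of IP: 15
Last octet of mask: 192
Network last octet = 15 AND 192 = 0

0


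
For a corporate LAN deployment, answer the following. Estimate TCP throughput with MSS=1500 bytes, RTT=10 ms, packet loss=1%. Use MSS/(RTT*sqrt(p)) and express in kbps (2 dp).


Given: MSS = 1500 bytes, RTT = 10 ms, loss = 1%
RTT in seconds = 10 / 1000 = 0.01
Loss rate = 1% = 0.01
sqrt(loss) = sqrt(0.01) = 0.1
Throughput (bytes/s) = 1500 / (0.01 * 0.1) = 1500000.0000
Throughput (kbps) = 1500000.0000 * 8 / 1000 = 12000.000000 -> 12000.00 kbps (2 dp)

12000.00


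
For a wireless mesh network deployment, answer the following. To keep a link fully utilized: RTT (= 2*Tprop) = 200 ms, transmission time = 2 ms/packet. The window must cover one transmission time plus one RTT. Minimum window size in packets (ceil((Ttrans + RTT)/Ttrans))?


Given: Ttrans = 2 ms, RTT = 200 ms (= 2 * Tprop, Tprop = 100 ms)
Time until first ACK returns = Ttrans + RTT = 2 + 200 = 202 ms
Need W * Ttrans >= Ttrans + RTT  ->  W >= (Ttrans + RTT) / Ttrans
(Ttrans + RTT) / Ttrans = 202 / 2 = 101
W_min = ceil(101) = 101

101


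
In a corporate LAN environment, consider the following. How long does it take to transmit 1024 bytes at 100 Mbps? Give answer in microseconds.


Given: packet = 1024 bytes, bandwidth = 100 Mbps
Packet in bits = 1024 * 8 = 8192 bits
Bandwidth = 100 * 10^6 = 100000000 bps
Time = 8192 / 100000000 seconds
Time in us = 8192 * 10^6 / 100000000 = 81.92

81.92


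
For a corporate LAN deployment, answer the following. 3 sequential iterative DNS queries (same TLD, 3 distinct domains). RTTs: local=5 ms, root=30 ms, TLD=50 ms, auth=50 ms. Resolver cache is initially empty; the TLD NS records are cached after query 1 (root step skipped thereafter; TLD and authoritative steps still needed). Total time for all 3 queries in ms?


Lookup 1 (cold cache): local + root + TLD + auth = 5 + 30 + 50 + 50 = 135 ms
Lookups 2..3 (TLD NS cached -> skip root; new domain -> still ask TLD and auth): local + TLD + auth = 5 + 50 + 50 = 105 ms each
Remaining 2 lookups: 2 * 105 = 210 ms
Total = 135 + 210 = 345 ms

345


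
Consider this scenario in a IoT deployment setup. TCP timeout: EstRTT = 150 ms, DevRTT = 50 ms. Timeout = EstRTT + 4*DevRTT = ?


Given: EstRTT = 150 ms, DevRTT = 50 ms
Timeout = EstRTT + 4 * DevRTT
4 * DevRTT = 4 * 50 = 200
Timeout = 150 + 200 = 350 ms

350


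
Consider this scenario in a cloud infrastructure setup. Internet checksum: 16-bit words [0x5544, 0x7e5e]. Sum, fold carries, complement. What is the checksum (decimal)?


Given words: [0x5544, 0x7e5e]
Step 1: Sum all words
Raw sum = 21828 + 32350 = 54178
One's complement = ~54178 & 0xFFFF = 11357

11357


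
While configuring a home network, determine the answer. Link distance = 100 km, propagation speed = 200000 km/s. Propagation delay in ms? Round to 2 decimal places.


Given: distance = 100 km, speed = 200000 km/s
Delay = distance / speed = 100 / 200000 seconds
Delay in ms = 100 * 1000 / 200000
Delay = 0.5000 ms
Rounded to 2 dp = 0.50 ms

0.50


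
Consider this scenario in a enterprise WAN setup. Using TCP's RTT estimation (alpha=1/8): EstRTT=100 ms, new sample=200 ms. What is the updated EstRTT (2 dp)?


Given: EstRTT = 100 ms, SampleRTT = 200 ms, alpha = 1/8
New EstRTT = (1 - alpha) * EstRTT + alpha * SampleRTT
(7/8) * 100 = 87.5
(1/8) * 200 = 25
New EstRTT = 87.5 + 25 = 112.5 ms -> 112.50 ms (2 dp)

112.50


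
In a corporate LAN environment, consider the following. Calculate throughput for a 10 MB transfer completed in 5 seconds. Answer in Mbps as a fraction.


Given: file = 10 MB, time = 5 s
File in Mb = 10 * 8 = 80 Mb
Throughput = 80 / 5 Mbps
Throughput = 16 Mbps

16


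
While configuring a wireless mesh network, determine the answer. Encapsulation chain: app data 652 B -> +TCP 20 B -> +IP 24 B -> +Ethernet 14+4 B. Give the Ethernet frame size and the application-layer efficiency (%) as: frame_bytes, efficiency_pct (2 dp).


TCP segment = 652 + 20 = 672 B
IP packet = 672 + 24 = 696 B
Ethernet frame = 696 + 14 + 4 = 714 B
Efficiency = app / frame = 652 / 714 = 0.913165 = 91.3165% -> 91.32% (2 dp)

714, 91.32


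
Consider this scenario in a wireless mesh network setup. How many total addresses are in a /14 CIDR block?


Given: CIDR prefix /14
Host bits = 32 - 14 = 18
Total addresses = 2^18 = 262144

262144


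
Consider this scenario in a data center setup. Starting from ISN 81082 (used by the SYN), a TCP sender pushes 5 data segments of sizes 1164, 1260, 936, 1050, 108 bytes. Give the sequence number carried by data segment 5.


The SYN occupies sequence number ISN = 81082, so the first data byte is ISN + 1 = 81083.
SEQ of data segment i = (ISN + 1) + sum of payload sizes of segments 1..i-1.
Segment 1: SEQ = 81083, payload = 1164 bytes
Segment 2: SEQ = 82247, payload = 1260 bytes
Segment 3: SEQ = 83507, payload = 936 bytes
Segment 4: SEQ = 84443, payload = 1050 bytes
Segment 5: SEQ = 85493, payload = 108 bytes
SEQ of segment 5 = 81083 + 1164 + 1260 + 936 + 1050 = 85493

85493


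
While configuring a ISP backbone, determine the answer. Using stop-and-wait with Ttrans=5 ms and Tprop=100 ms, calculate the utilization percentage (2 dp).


Given: Ttrans = 5 ms, Tprop = 100 ms
RTT = 2 * Tprop = 2 * 100 = 200 ms
U = Ttrans / (Ttrans + RTT)
U = 5 / (5 + 200)
U = 5 / 205 = 0.02439
U% = 2.44%

2.44


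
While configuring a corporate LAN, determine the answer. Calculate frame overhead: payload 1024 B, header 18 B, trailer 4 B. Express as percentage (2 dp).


Given: payload = 1024 B, header = 18 B, trailer = 4 B
Overhead bytes = header + trailer = 18 + 4 = 22
Total frame = payload + overhead = 1024 + 22 = 1046
Overhead % = 22 / 1046 * 100 = 2.1033% -> 2.10% (2 dp)

2.10


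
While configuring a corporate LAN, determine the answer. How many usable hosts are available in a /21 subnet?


Given: subnet mask /21
Host bits = 32 - 21 = 11
Total addresses = 2^11 = 2048
Usable hosts = 2048 - 2 (network + broadcast) = 2046

2046


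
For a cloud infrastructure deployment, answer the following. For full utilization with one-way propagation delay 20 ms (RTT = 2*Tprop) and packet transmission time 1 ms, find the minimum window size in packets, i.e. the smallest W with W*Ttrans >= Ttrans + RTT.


Given: Ttrans = 1 ms, RTT = 40 ms (= 2 * Tprop, Tprop = 20 ms)
Time until first ACK returns = Ttrans + RTT = 1 + 40 = 41 ms
Need W * Ttrans >= Ttrans + RTT  ->  W >= (Ttrans + RTT) / Ttrans
(Ttrans + RTT) / Ttrans = 41 / 1 = 41
W_min = ceil(41) = 41

41


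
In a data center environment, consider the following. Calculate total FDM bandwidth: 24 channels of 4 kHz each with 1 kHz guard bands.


Given: 24 channels, 4 kHz each, guard = 1 kHz
Channel bandwidth = 24 * 4 = 96 kHz
Guard bands = 23 gaps * 1 kHz = 23 kHz
Total = 96 + 23 = 119 kHz

119


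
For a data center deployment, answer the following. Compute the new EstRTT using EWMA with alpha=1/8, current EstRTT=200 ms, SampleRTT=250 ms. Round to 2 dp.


Given: EstRTT = 200 ms, SampleRTT = 250 ms, alpha = 1/8
New EstRTT = (1 - alpha) * EstRTT + alpha * SampleRTT
(7/8) * 200 = 175
(1/8) * 250 = 31.25
New EstRTT = 175 + 31.25 = 206.25 ms -> 206.25 ms (2 dp)

206.25


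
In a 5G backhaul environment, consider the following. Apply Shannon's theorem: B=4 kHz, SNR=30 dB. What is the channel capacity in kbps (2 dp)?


Given: B = 4 kHz, SNR = 30 dB
SNR linear = 10^(30/10) = 1000
1 + SNR = 1001
log2(1001) = 9.9672262588
C = 4 * 1000 * 9.9672262588 = 39868.9050 bps
C = 39.868905 kbps -> 39.87 kbps (2 dp)

39.87


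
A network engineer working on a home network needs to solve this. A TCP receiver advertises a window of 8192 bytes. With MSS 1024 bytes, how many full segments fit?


Given: RWND = 8192 bytes, MSS = 1024 bytes
Full segments = floor(RWND / MSS)
Full segments = floor(8192 / 1024)
Full segments = floor(8.0) = 8

8


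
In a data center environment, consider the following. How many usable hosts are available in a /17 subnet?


Given: subnet mask /17
Host bits = 32 - 17 = 15
Total addresses = 2^15 = 32768
Usable hosts = 32768 - 2 (network + broadcast) = 32766

32766


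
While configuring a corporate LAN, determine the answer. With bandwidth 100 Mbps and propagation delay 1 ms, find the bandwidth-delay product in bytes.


Given: bandwidth = 100 Mbps, delay = 1 ms
BDP in bits = 100 * 10^6 * 1 / 1000
BDP in bits = 100000
BDP in bytes = 100000 / 8 = 12500

12500


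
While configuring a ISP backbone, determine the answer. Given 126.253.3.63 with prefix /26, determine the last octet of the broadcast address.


Given: IP = 126.253.3.63, prefix = /26
Host bits = 32 - 26 = 6
Network last octet = 63 AND mask = 0
Host part size = 2^6 - 1 = 63
Broadcast last octet = 0 OR 63 = 63

63


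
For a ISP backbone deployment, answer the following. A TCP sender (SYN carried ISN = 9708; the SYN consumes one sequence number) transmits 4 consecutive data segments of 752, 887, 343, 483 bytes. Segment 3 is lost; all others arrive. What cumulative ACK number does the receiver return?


SYN uses sequence number 9708; first data byte = ISN + 1 = 9709.
Segment 1: SEQ = 9709, len = 752 B, covers [9709, 10460]
Segment 2: SEQ = 10461, len = 887 B, covers [10461, 11347]
Segment 3: SEQ = 11348, len = 343 B, covers [11348, 11690] [LOST]
Segment 4: SEQ = 11691, len = 483 B, covers [11691, 12173]
In-order data received: bytes [9709, 11347] (segments 1..2).
Segment 3 missing -> gap begins at byte 11348; later segments buffered out of order.
Cumulative ACK = next expected in-order byte = 9709 + 752 + 887 = 11348

11348


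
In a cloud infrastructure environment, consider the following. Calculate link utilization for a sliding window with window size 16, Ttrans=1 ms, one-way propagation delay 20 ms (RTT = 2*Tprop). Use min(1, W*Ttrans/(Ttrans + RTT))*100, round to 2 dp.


Given: W = 16, Ttrans = 1 ms, RTT = 40 ms (= 2 * Tprop, Tprop = 20 ms)
Cycle time = Ttrans + RTT = 1 + 40 = 41 ms (first packet sent until its ACK returns)
W * Ttrans = 16 * 1 = 16 ms of sending per cycle
W * Ttrans / (Ttrans + RTT) = 16 / 41 = 0.390244
U = min(1, 0.390244) = 0.390244
U% = 39.02%

39.02


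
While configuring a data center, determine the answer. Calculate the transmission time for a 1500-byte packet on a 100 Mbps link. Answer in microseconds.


Given: packet = 1500 bytes, bandwidth = 100 Mbps
Packet in bits = 1500 * 8 = 12000 bits
Bandwidth = 100 * 10^6 = 100000000 bps
Time = 12000 / 100000000 seconds
Time in us = 12000 * 10^6 / 100000000 = 120

120


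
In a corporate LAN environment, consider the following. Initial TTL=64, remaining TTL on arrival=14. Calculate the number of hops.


Given: initial TTL = 64, received TTL = 14
Hops = initial TTL - received TTL
Hops = 64 - 14 = 50

50


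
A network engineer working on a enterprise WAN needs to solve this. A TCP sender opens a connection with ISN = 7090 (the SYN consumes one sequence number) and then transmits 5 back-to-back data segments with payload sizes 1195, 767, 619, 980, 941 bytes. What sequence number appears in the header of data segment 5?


The SYN occupies sequence number ISN = 7090, so the first data byte is ISN + 1 = 7091.
SEQ of data segment i = (ISN + 1) + sum of payload sizes of segments 1..i-1.
Segment 1: SEQ = 7091, payload = 1195 bytes
Segment 2: SEQ = 8286, payload = 767 bytes
Segment 3: SEQ = 9053, payload = 619 bytes
Segment 4: SEQ = 9672, payload = 980 bytes
Segment 5: SEQ = 10652, payload = 941 bytes
SEQ of segment 5 = 7091 + 1195 + 767 + 619 + 980 = 10652

10652


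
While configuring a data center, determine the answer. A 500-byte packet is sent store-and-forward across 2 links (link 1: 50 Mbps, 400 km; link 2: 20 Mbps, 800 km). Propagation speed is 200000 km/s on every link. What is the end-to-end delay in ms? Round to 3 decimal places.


Packet = 500 bytes = 4000 bits. Store-and-forward: sum (t_trans + t_prop) per link.
Link 1: t_trans = 4000/(50*10^6) s = 0.0800 ms; t_prop = 400/200000 s = 2.0000 ms; subtotal = 2.0800 ms
Link 2: t_trans = 4000/(20*10^6) s = 0.2000 ms; t_prop = 800/200000 s = 4.0000 ms; subtotal = 4.2000 ms
End-to-end = 2.0800 + 4.2000 = 6.2800 ms -> 6.280 ms (3 dp)

6.280


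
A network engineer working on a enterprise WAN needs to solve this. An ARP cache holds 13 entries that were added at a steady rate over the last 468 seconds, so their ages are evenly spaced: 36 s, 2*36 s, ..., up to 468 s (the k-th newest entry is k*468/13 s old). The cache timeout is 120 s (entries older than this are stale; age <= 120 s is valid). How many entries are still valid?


Ages are k * 468/13 s for k = 1..13 (spacing = 36.0000 s).
Entry k is valid iff k * 468/13 <= 120 iff k <= 13 * 120 / 468 = 3.3333
n_valid = floor(3.3333) = 3
(n_stale = 13 - 3 = 10)

3


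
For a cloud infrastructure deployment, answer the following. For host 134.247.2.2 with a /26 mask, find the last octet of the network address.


Given: IP = 134.247.2.2, prefix = /26
Subnet mask = 255.255.255.192
Last octet of IP: 2
Last octet of mask: 192
Network last octet = 2 AND 192 = 0

0


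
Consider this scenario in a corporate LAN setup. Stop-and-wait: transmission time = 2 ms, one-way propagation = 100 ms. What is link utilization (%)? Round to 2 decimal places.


Given: Ttrans = 2 ms, Tprop = 100 ms
RTT = 2 * Tprop = 2 * 100 = 200 ms
U = Ttrans / (Ttrans + RTT)
U = 2 / (2 + 200)
U = 2 / 202 = 0.009901
U% = 0.99%

0.99


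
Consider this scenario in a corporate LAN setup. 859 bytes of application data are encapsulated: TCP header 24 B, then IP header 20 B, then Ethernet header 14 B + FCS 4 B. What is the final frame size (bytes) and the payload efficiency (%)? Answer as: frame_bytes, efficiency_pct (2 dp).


TCP segment = 859 + 24 = 883 B
IP packet = 883 + 20 = 903 B
Ethernet frame = 903 + 14 + 4 = 921 B
Efficiency = app / frame = 859 / 921 = 0.932682 = 93.2682% -> 93.27% (2 dp)

921, 93.27


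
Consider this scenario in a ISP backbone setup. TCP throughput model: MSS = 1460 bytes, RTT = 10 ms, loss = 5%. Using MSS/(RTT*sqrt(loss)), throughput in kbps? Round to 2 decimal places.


Given: MSS = 1460 bytes, RTT = 10 ms, loss = 5%
RTT in seconds = 10 / 1000 = 0.01
Loss rate = 5% = 0.05
sqrt(loss) = sqrt(0.05) = 0.223606797750
Throughput (bytes/s) = 1460 / (0.01 * 0.223606797750) = 652931.8494
Throughput (kbps) = 652931.8494 * 8 / 1000 = 5223.454795 -> 5223.45 kbps (2 dp)

5223.45


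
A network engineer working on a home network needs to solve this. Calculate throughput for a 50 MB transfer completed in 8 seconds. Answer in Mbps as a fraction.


Given: file = 50 MB, time = 8 s
File in Mb = 50 * 8 = 400 Mb
Throughput = 400 / 8 Mbps
Throughput = 50 Mbps

50


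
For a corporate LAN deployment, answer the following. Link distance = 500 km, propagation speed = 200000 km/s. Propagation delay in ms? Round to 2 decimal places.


Given: distance = 500 km, speed = 200000 km/s
Delay = distance / speed = 500 / 200000 seconds
Delay in ms = 500 * 1000 / 200000
Delay = 2.5000 ms
Rounded to 2 dp = 2.50 ms

2.50


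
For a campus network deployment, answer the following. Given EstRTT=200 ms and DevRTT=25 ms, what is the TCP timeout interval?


Given: EstRTT = 200 ms, DevRTT = 25 ms
Timeout = EstRTT + 4 * DevRTT
4 * DevRTT = 4 * 25 = 100
Timeout = 200 + 100 = 300 ms

300


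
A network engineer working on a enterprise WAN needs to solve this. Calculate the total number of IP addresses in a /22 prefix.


Given: CIDR prefix /22
Host bits = 32 - 22 = 10
Total addresses = 2^10 = 1024

1024


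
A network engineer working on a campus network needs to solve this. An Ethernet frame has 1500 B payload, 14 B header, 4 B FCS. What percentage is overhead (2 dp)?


Given: payload = 1500 B, header = 14 B, trailer = 4 B
Overhead bytes = header + trailer = 14 + 4 = 18
Total frame = payload + overhead = 1500 + 18 = 1518
Overhead % = 18 / 1518 * 100 = 1.1858% -> 1.19% (2 dp)

1.19


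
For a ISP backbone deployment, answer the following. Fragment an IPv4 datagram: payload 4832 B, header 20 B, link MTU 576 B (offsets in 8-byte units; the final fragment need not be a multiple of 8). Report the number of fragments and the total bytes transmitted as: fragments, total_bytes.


Max data per non-final fragment = floor((MTU - header)/8)*8 = floor((576 - 20)/8)*8 = floor(556/8)*8 = 552 B
Final fragment needs no 8-byte alignment: it can carry up to MTU - header = 556 B
Non-final fragments needed = ceil((payload - 556) / 552) = ceil(4276/552) = ceil(7.7464) = 8
Number of fragments = 8 + 1 = 9
Fragment sizes (data): 8 * 552 B + 416 B (last, 416 <= 556 OK)
Total bytes sent = payload + n_frags * header = 4832 + 9*20 = 4832 + 180 = 5012 B

9, 5012


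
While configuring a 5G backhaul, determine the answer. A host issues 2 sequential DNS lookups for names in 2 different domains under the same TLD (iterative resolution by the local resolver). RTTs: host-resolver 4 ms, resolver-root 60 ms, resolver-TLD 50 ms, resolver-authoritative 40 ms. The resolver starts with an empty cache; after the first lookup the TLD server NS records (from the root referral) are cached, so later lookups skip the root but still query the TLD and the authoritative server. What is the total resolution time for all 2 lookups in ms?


Lookup 1 (cold cache): local + root + TLD + auth = 4 + 60 + 50 + 40 = 154 ms
Lookups 2..2 (TLD NS cached -> skip root; new domain -> still ask TLD and auth): local + TLD + auth = 4 + 50 + 40 = 94 ms each
Remaining 1 lookups: 1 * 94 = 94 ms
Total = 154 + 94 = 248 ms

248


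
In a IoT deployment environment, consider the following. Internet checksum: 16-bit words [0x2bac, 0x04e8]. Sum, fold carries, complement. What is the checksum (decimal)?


Given words: [0x2bac, 0x04e8]
Step 1: Sum all words
Raw sum = 11180 + 1256 = 12436
One's complement = ~12436 & 0xFFFF = 53099

53099


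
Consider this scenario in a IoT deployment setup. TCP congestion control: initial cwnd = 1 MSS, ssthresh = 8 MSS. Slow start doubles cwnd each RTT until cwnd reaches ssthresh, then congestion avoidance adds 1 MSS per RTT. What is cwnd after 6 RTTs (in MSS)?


RTT 0: cwnd = 1 MSS (initial)
RTT 1: cwnd = 2 MSS (slow start, doubled)
RTT 2: cwnd = 4 MSS (slow start, doubled)
RTT 3: cwnd = 8 MSS (slow start, doubled)
RTT 4: cwnd = 9 MSS (congestion avoidance, +1)
RTT 5: cwnd = 10 MSS (congestion avoidance, +1)
RTT 6: cwnd = 11 MSS (congestion avoidance, +1)

11


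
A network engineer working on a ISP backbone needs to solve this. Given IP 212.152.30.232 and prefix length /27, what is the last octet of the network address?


Given: IP = 212.152.30.232, prefix = /27
Subnet mask = 255.255.255.224
Last octet of IP: 232
Last octet of mask: 224
Network last octet = 232 AND 224 = 224

224


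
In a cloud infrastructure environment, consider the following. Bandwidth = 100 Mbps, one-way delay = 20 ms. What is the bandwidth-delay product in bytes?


Given: bandwidth = 100 Mbps, delay = 20 ms
BDP in bits = 100 * 10^6 * 20 / 1000
BDP in bits = 2000000
BDP in bytes = 2000000 / 8 = 250000

250000


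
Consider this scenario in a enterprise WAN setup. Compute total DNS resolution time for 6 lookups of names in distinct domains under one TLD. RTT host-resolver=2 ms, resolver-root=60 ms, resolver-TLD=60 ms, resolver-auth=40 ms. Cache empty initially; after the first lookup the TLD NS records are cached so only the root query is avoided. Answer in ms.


Lookup 1 (cold cache): local + root + TLD + auth = 2 + 60 + 60 + 40 = 162 ms
Lookups 2..6 (TLD NS cached -> skip root; new domain -> still ask TLD and auth): local + TLD + auth = 2 + 60 + 40 = 102 ms each
Remaining 5 lookups: 5 * 102 = 510 ms
Total = 162 + 510 = 672 ms

672


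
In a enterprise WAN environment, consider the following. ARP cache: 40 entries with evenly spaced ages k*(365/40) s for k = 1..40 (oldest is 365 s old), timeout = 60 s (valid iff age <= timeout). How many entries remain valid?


Ages are k * 365/40 s for k = 1..40 (spacing = 9.1250 s).
Entry k is valid iff k * 365/40 <= 60 iff k <= 40 * 60 / 365 = 6.5753
n_valid = floor(6.5753) = 6
(n_stale = 40 - 6 = 34)

6


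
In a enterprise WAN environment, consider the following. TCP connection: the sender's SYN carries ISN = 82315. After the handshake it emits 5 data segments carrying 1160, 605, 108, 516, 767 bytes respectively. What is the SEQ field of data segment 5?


The SYN occupies sequence number ISN = 82315, so the first data byte is ISN + 1 = 82316.
SEQ of data segment i = (ISN + 1) + sum of payload sizes of segments 1..i-1.
Segment 1: SEQ = 82316, payload = 1160 bytes
Segment 2: SEQ = 83476, payload = 605 bytes
Segment 3: SEQ = 84081, payload = 108 bytes
Segment 4: SEQ = 84189, payload = 516 bytes
Segment 5: SEQ = 84705, payload = 767 bytes
SEQ of segment 5 = 82316 + 1160 + 605 + 108 + 516 = 84705

84705


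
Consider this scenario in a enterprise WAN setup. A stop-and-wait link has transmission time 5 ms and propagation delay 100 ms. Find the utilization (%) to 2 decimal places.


Given: Ttrans = 5 ms, Tprop = 100 ms
RTT = 2 * Tprop = 2 * 100 = 200 ms
U = Ttrans / (Ttrans + RTT)
U = 5 / (5 + 200)
U = 5 / 205 = 0.02439
U% = 2.44%

2.44


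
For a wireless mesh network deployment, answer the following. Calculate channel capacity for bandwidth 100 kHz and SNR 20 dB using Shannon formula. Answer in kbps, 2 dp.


Given: B = 100 kHz, SNR = 20 dB
SNR linear = 10^(20/10) = 100
1 + SNR = 101
log2(101) = 6.6582114828
C = 100 * 1000 * 6.6582114828 = 665821.1483 bps
C = 665.821148 kbps -> 665.82 kbps (2 dp)

665.82


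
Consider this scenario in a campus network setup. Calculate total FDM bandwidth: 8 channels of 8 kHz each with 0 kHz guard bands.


Given: 8 channels, 8 kHz each, guard = 0 kHz
Channel bandwidth = 8 * 8 = 64 kHz
Guard bands = 7 gaps * 0 kHz = 0 kHz
Total = 64 + 0 = 64 kHz

64


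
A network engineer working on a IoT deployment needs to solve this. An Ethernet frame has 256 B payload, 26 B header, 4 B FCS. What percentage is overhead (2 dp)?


Given: payload = 256 B, header = 26 B, trailer = 4 B
Overhead bytes = header + trailer = 26 + 4 = 30
Total frame = payload + overhead = 256 + 30 = 286
Overhead % = 30 / 286 * 100 = 10.4895% -> 10.49% (2 dp)

10.49


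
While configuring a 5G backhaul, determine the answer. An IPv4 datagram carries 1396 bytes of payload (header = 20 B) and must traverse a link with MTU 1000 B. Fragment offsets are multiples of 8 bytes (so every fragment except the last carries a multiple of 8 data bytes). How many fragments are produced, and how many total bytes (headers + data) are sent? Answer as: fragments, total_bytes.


Max data per non-final fragment = floor((MTU - header)/8)*8 = floor((1000 - 20)/8)*8 = floor(980/8)*8 = 976 B
Final fragment needs no 8-byte alignment: it can carry up to MTU - header = 980 B
Non-final fragments needed = ceil((payload - 980) / 976) = ceil(416/976) = ceil(0.4262) = 1
Number of fragments = 1 + 1 = 2
Fragment sizes (data): 1 * 976 B + 420 B (last, 420 <= 980 OK)
Total bytes sent = payload + n_frags * header = 1396 + 2*20 = 1396 + 40 = 1436 B

2, 1436


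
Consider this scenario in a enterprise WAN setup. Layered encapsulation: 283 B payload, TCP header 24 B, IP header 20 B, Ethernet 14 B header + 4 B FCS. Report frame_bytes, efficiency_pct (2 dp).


TCP segment = 283 + 24 = 307 B
IP packet = 307 + 20 = 327 B
Ethernet frame = 327 + 14 + 4 = 345 B
Efficiency = app / frame = 283 / 345 = 0.820290 = 82.0290% -> 82.03% (2 dp)

345, 82.03


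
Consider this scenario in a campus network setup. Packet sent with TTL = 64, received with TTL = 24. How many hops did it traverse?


Given: initial TTL = 64, received TTL = 24
Hops = initial TTL - received TTL
Hops = 64 - 24 = 40

40


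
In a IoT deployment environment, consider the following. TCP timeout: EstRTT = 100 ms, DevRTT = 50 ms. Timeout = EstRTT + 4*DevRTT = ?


Given: EstRTT = 100 ms, DevRTT = 50 ms
Timeout = EstRTT + 4 * DevRTT
4 * DevRTT = 4 * 50 = 200
Timeout = 100 + 200 = 300 ms

300


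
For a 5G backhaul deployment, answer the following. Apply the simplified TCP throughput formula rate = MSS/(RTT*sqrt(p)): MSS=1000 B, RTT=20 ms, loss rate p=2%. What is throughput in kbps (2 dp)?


Given: MSS = 1000 bytes, RTT = 20 ms, loss = 2%
RTT in seconds = 20 / 1000 = 0.02
Loss rate = 2% = 0.02
sqrt(loss) = sqrt(0.02) = 0.141421356237
Throughput (bytes/s) = 1000 / (0.02 * 0.141421356237) = 353553.3906
Throughput (kbps) = 353553.3906 * 8 / 1000 = 2828.427125 -> 2828.43 kbps (2 dp)

2828.43


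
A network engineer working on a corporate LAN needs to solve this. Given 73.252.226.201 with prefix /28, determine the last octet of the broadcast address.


Given: IP = 73.252.226.201, prefix = /28
Host bits = 32 - 28 = 4
Network last octet = 201 AND mask = 192
Host part size = 2^4 - 1 = 15
Broadcast last octet = 192 OR 15 = 207

207


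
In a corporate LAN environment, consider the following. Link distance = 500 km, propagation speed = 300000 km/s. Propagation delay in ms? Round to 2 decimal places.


Given: distance = 500 km, speed = 300000 km/s
Delay = distance / speed = 500 / 300000 seconds
Delay in ms = 500 * 1000 / 300000
Delay = 1.6667 ms
Rounded to 2 dp = 1.67 ms

1.67


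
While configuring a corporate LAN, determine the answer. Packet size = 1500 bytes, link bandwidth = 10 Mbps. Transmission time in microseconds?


Given: packet = 1500 bytes, bandwidth = 10 Mbps
Packet in bits = 1500 * 8 = 12000 bits
Bandwidth = 10 * 10^6 = 10000000 bps
Time = 12000 / 10000000 seconds
Time in us = 12000 * 10^6 / 10000000 = 1200

1200


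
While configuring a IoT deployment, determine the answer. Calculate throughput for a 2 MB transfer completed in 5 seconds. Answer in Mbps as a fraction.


Given: file = 2 MB, time = 5 s
File in Mb = 2 * 8 = 16 Mb
Throughput = 16 / 5 Mbps
Throughput = 16/5 Mbps

16/5


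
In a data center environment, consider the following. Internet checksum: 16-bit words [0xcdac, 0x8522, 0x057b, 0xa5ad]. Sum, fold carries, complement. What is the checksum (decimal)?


Given words: [0xcdac, 0x8522, 0x057b, 0xa5ad]
Step 1: Sum all words
Raw sum = 52652 + 34082 + 1403 + 42413 = 130550
Step 2: Fold carry: (65014 + 1) = 65015
One's complement = ~65015 & 0xFFFF = 520

520


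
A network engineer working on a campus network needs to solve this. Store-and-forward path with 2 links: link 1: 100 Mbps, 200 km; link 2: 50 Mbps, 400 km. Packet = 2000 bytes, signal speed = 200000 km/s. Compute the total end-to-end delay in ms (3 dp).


Packet = 2000 bytes = 16000 bits. Store-and-forward: sum (t_trans + t_prop) per link.
Link 1: t_trans = 16000/(100*10^6) s = 0.1600 ms; t_prop = 200/200000 s = 1.0000 ms; subtotal = 1.1600 ms
Link 2: t_trans = 16000/(50*10^6) s = 0.3200 ms; t_prop = 400/200000 s = 2.0000 ms; subtotal = 2.3200 ms
End-to-end = 1.1600 + 2.3200 = 3.4800 ms -> 3.480 ms (3 dp)

3.480


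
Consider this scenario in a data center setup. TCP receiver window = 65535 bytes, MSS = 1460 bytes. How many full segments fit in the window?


Given: RWND = 65535 bytes, MSS = 1460 bytes
Full segments = floor(RWND / MSS)
Full segments = floor(65535 / 1460)
Full segments = floor(44.887) = 44

44


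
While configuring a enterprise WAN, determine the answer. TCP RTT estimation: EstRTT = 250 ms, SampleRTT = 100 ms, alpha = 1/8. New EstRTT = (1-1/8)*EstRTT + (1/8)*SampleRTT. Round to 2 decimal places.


Given: EstRTT = 250 ms, SampleRTT = 100 ms, alpha = 1/8
New EstRTT = (1 - alpha) * EstRTT + alpha * SampleRTT
(7/8) * 250 = 218.75
(1/8) * 100 = 12.5
New EstRTT = 218.75 + 12.5 = 231.25 ms -> 231.25 ms (2 dp)

231.25


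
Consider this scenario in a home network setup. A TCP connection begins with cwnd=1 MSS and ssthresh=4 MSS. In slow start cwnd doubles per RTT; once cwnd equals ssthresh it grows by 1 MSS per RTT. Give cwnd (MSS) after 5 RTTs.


RTT 0: cwnd = 1 MSS (initial)
RTT 1: cwnd = 2 MSS (slow start, doubled)
RTT 2: cwnd = 4 MSS (slow start, doubled)
RTT 3: cwnd = 5 MSS (congestion avoidance, +1)
RTT 4: cwnd = 6 MSS (congestion avoidance, +1)
RTT 5: cwnd = 7 MSS (congestion avoidance, +1)

7


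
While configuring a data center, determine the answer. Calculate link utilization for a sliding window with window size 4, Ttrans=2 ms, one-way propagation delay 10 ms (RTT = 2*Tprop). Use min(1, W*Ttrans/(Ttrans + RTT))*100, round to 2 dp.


Given: W = 4, Ttrans = 2 ms, RTT = 20 ms (= 2 * Tprop, Tprop = 10 ms)
Cycle time = Ttrans + RTT = 2 + 20 = 22 ms (first packet sent until its ACK returns)
W * Ttrans = 4 * 2 = 8 ms of sending per cycle
W * Ttrans / (Ttrans + RTT) = 8 / 22 = 0.363636
U = min(1, 0.363636) = 0.363636
U% = 36.36%

36.36


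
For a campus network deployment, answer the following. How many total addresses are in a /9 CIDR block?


Given: CIDR prefix /9
Host bits = 32 - 9 = 23
Total addresses = 2^23 = 8388608

8388608


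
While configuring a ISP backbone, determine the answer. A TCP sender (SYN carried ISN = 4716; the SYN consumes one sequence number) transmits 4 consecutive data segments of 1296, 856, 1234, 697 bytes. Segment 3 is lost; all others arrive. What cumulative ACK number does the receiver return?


SYN uses sequence number 4716; first data byte = ISN + 1 = 4717.
Segment 1: SEQ = 4717, len = 1296 B, covers [4717, 6012]
Segment 2: SEQ = 6013, len = 856 B, covers [6013, 6868]
Segment 3: SEQ = 6869, len = 1234 B, covers [6869, 8102] [LOST]
Segment 4: SEQ = 8103, len = 697 B, covers [8103, 8799]
In-order data received: bytes [4717, 6868] (segments 1..2).
Segment 3 missing -> gap begins at byte 6869; later segments buffered out of order.
Cumulative ACK = next expected in-order byte = 4717 + 1296 + 856 = 6869

6869


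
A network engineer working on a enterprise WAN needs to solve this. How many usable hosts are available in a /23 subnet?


Given: subnet mask /23
Host bits = 32 - 23 = 9
Total addresses = 2^9 = 512
Usable hosts = 512 - 2 (network + broadcast) = 510

510


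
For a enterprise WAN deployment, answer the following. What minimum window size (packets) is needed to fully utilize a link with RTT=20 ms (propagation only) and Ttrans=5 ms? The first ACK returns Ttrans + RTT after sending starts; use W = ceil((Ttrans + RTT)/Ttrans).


Given: Ttrans = 5 ms, RTT = 20 ms (= 2 * Tprop, Tprop = 10 ms)
Time until first ACK returns = Ttrans + RTT = 5 + 20 = 25 ms
Need W * Ttrans >= Ttrans + RTT  ->  W >= (Ttrans + RTT) / Ttrans
(Ttrans + RTT) / Ttrans = 25 / 5 = 5
W_min = ceil(5) = 5

5


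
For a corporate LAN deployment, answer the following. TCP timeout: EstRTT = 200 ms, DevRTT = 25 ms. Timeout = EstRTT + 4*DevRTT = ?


Given: EstRTT = 200 ms, DevRTT = 25 ms
Timeout = EstRTT + 4 * DevRTT
4 * DevRTT = 4 * 25 = 100
Timeout = 200 + 100 = 300 ms

300


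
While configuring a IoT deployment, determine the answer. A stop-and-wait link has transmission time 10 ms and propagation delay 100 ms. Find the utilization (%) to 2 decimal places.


Given: Ttrans = 10 ms, Tprop = 100 ms
RTT = 2 * Tprop = 2 * 100 = 200 ms
U = Ttrans / (Ttrans + RTT)
U = 10 / (10 + 200)
U = 10 / 210 = 0.047619
U% = 4.76%

4.76


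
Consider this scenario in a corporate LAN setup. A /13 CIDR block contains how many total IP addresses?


Given: CIDR prefix /13
Host bits = 32 - 13 = 19
Total addresses = 2^19 = 524288

524288


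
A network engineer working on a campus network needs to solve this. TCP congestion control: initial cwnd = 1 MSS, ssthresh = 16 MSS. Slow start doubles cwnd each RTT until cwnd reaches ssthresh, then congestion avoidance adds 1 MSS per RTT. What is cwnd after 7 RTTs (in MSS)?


RTT 0: cwnd = 1 MSS (initial)
RTT 1: cwnd = 2 MSS (slow start, doubled)
RTT 2: cwnd = 4 MSS (slow start, doubled)
RTT 3: cwnd = 8 MSS (slow start, doubled)
RTT 4: cwnd = 16 MSS (slow start, doubled)
RTT 5: cwnd = 17 MSS (congestion avoidance, +1)
RTT 6: cwnd = 18 MSS (congestion avoidance, +1)
RTT 7: cwnd = 19 MSS (congestion avoidance, +1)

19
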